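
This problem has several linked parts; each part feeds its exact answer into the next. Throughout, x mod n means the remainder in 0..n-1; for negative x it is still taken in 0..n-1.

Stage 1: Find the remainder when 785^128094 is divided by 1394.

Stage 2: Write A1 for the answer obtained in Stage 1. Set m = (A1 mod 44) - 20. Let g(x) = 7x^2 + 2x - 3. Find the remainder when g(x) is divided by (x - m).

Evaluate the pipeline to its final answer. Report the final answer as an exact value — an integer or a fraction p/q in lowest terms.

2054

Stage 1: squarings mod 1394: 785^1=785, 785^2=77, 785^4=353, 785^8=543, 785^16=715, 785^32=1021, 785^64=1123, 785^128=953, 785^256=715, 785^512=1021, 785^1024=1123, 785^2048=953, 785^4096=715, 785^8192=1021, 785^16384=1123, 785^32768=953, 785^65536=715; 785^128094 = 785^2 * 785^4 * 785^8 * 785^16 * 785^64 * 785^1024 * 785^4096 * 785^8192 * 785^16384 * 785^32768 * 785^65536 = 1005 (mod 1394); answer 1005
Stage 2: A1 = 1005; m = 17; remainder = value at the root: 7*(17)^2 + 2*(17)^1 - 3 = (2023) + (34) + (-3) = 2054; answer 2054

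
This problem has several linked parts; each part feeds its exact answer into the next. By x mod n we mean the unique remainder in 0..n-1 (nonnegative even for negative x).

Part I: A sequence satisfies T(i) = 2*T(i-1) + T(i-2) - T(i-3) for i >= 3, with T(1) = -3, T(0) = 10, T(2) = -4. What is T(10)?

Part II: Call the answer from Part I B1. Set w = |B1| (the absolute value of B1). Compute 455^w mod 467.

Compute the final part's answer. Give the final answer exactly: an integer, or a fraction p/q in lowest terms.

Part I: T(3) = 2*(-4) + 1*(-3) - 1*(10) = -21; iterating: T(3)=-21, T(4)=-43, T(5)=-103, T(6)=-228, T(7)=-516, T(8)=-1157, T(9)=-2602, T(10)=-5845; answer -5845
Part II: B1 = -5845; w = 5845; squarings mod 467: 455^1=455, 455^2=144, 455^4=188, 455^8=319, 455^16=422, 455^32=157, 455^64=365, 455^128=130, 455^256=88, 455^512=272, 455^1024=198, 455^2048=443, 455^4096=109; 455^5845 = 455^1 * 455^4 * 455^16 * 455^64 * 455^128 * 455^512 * 455^1024 * 455^4096 = 54 (mod 467); answer 54

54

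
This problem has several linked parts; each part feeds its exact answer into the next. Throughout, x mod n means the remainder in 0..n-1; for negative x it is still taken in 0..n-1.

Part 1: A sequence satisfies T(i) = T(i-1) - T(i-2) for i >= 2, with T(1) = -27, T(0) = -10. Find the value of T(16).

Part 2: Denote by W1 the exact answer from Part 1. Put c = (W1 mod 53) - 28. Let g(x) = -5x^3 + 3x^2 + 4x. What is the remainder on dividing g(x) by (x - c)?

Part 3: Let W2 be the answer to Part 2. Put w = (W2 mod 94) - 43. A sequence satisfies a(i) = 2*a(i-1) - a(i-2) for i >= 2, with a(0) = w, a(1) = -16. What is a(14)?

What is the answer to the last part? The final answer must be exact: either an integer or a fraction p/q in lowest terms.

Part 1: T(2) = 1*(-27) - 1*(-10) = -17; iterating: T(2)=-17, T(3)=10, T(4)=27, T(5)=17, T(6)=-10, T(7)=-27, T(8)=-17, T(9)=10, T(10)=27, T(11)=17, T(12)=-10, T(13)=-27, T(14)=-17, T(15)=10, T(16)=27; answer 27
Part 2: W1 = 27; c = -1; remainder = value at the root: -5*(-1)^3 + 3*(-1)^2 + 4*(-1)^1 = (5) + (3) + (-4) = 4; answer 4
Part 3: W2 = 4; w = -39; a(2) = 2*(-16) - 1*(-39) = 7; iterating: a(2)=7, a(3)=30, a(4)=53, a(5)=76, a(6)=99, a(7)=122, a(8)=145, a(9)=168, a(10)=191, a(11)=214, a(12)=237, a(13)=260, a(14)=283; answer 283

283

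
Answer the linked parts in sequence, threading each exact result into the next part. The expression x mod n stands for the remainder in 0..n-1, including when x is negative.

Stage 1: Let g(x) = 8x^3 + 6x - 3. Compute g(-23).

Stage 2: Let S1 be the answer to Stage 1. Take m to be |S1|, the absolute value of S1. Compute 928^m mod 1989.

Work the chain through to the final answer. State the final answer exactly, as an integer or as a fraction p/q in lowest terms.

Stage 1: 8*(-23)^3 + 6*(-23)^1 - 3 = (-97336) + (-138) + (-3) = -97477; answer -97477
Stage 2: S1 = -97477; m = 97477; squarings mod 1989: 928^1=928, 928^2=1936, 928^4=820, 928^8=118, 928^16=1, 928^32=1, 928^64=1, 928^128=1, 928^256=1, 928^512=1, 928^1024=1, 928^2048=1, 928^4096=1, 928^8192=1, 928^16384=1, 928^32768=1, 928^65536=1; 928^97477 = 928^1 * 928^4 * 928^64 * 928^128 * 928^1024 * 928^2048 * 928^4096 * 928^8192 * 928^16384 * 928^65536 = 1162 (mod 1989); answer 1162

1162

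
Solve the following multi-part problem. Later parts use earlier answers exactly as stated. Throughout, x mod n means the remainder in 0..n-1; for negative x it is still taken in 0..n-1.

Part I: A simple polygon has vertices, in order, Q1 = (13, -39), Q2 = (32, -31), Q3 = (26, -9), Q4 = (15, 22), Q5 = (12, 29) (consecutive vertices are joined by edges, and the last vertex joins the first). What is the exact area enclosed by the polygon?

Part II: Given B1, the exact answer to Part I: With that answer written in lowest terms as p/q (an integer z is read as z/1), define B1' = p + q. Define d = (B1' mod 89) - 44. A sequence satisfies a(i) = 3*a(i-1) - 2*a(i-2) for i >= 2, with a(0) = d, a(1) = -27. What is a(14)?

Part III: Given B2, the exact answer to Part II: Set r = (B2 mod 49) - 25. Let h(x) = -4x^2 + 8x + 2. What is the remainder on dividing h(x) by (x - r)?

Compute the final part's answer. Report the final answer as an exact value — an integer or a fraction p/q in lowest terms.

-1150

Part I: cross terms: (13*-31 - 32*-39)=845, (32*-9 - 26*-31)=518, (26*22 - 15*-9)=707, (15*29 - 12*22)=171, (12*-39 - 13*29)=-845; twice the area = |1396| = 1396; area = 698; answer 698
Part II: B1 = 698; threaded value p + q = 699; d = 32; a(2) = 3*(-27) - 2*(32) = -145; iterating: a(2)=-145, a(3)=-381, a(4)=-853, a(5)=-1797, a(6)=-3685, a(7)=-7461, a(8)=-15013, a(9)=-30117, a(10)=-60325, a(11)=-120741, a(12)=-241573, a(13)=-483237, a(14)=-966565; answer -966565
Part III: B2 = -966565; r = -16; remainder = value at the root: -4*(-16)^2 + 8*(-16)^1 + 2 = (-1024) + (-128) + (2) = -1150; answer -1150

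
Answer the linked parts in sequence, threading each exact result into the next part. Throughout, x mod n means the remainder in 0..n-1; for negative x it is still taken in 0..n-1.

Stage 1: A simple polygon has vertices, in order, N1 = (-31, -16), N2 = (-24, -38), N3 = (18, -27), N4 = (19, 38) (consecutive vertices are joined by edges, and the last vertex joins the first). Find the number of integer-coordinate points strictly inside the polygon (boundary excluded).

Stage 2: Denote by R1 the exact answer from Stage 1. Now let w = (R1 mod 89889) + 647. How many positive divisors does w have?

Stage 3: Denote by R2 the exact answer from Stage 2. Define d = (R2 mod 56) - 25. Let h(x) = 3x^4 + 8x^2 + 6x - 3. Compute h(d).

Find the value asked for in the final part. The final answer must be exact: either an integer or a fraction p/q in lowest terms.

Stage 1: cross terms: (-31*-38 - -24*-16)=794, (-24*-27 - 18*-38)=1332, (18*38 - 19*-27)=1197, (19*-16 - -31*38)=874; twice the area = |4197| = 4197; area = 4197/2; boundary points = 1 + 1 + 1 + 2 = 5; strictly interior points = area - boundary/2 + 1 = 2097; answer 2097
Stage 2: R1 = 2097; w = 2744; 2744 = 2^3 * 7^3; number of divisors = (3+1) * (3+1) = 16; answer 16
Stage 3: R2 = 16; d = -9; 3*(-9)^4 + 8*(-9)^2 + 6*(-9)^1 - 3 = (19683) + (648) + (-54) + (-3) = 20274; answer 20274

20274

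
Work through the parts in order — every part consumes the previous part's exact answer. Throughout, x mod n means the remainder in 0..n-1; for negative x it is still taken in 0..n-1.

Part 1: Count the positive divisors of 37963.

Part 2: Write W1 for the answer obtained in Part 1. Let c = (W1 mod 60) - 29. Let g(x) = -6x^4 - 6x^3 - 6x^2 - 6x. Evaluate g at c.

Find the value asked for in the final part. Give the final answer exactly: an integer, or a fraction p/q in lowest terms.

-3074760

Part 1: 37963 is prime, so its only divisors are 1 and 37963; count = 2; answer 2
Part 2: W1 = 2; c = -27; -6*(-27)^4 - 6*(-27)^3 - 6*(-27)^2 - 6*(-27)^1 = (-3188646) + (118098) + (-4374) + (162) = -3074760; answer -3074760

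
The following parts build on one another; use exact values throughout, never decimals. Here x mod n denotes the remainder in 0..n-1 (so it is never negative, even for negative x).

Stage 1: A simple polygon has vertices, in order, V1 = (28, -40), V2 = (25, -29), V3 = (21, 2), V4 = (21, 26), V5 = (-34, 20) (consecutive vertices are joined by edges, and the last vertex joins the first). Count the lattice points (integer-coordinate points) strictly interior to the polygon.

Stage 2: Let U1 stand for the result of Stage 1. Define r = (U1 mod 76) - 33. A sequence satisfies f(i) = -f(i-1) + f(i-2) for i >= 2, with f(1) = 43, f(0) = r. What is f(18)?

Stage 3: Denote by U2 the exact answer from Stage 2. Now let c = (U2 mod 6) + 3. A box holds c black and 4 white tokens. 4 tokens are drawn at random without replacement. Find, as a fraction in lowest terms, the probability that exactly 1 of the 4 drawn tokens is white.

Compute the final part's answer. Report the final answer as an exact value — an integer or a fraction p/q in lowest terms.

224/495

Stage 1: cross terms: (28*-29 - 25*-40)=188, (25*2 - 21*-29)=659, (21*26 - 21*2)=504, (21*20 - -34*26)=1304, (-34*-40 - 28*20)=800; twice the area = |3455| = 3455; area = 3455/2; boundary points = 1 + 1 + 24 + 1 + 2 = 29; strictly interior points = area - boundary/2 + 1 = 1714; answer 1714
Stage 2: U1 = 1714; r = 9; f(2) = -1*(43) + 1*(9) = -34; iterating: f(2)=-34, f(3)=77, f(4)=-111, f(5)=188, f(6)=-299, f(7)=487, f(8)=-786, f(9)=1273, f(10)=-2059, f(11)=3332, f(12)=-5391, f(13)=8723, f(14)=-14114, f(15)=22837, f(16)=-36951, f(17)=59788, f(18)=-96739; answer -96739
Stage 3: U2 = -96739; c = 8; total draws C(12,4) = 495; favorable C(4,1)*C(8,3) = 224; P = 224/495; answer 224/495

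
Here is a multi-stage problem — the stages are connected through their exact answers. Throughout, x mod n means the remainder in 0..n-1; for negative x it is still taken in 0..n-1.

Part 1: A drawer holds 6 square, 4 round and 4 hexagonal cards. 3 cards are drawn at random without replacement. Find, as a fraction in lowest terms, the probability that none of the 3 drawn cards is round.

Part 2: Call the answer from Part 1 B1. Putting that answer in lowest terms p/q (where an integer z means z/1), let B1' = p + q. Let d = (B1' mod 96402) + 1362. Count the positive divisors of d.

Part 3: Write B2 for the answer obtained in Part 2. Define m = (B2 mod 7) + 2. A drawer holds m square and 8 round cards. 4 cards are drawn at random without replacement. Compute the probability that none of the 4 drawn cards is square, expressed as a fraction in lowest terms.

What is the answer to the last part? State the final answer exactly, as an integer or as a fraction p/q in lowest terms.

Part 1: total draws C(14,3) = 364; favorable C(10,3) = 120; P = 30/91; answer 30/91
Part 2: B1 = 30/91; threaded value p + q = 121; d = 1483; 1483 is prime, so its only divisors are 1 and 1483; count = 2; answer 2
Part 3: B2 = 2; m = 4; total draws C(12,4) = 495; favorable C(8,4) = 70; P = 14/99; answer 14/99

14/99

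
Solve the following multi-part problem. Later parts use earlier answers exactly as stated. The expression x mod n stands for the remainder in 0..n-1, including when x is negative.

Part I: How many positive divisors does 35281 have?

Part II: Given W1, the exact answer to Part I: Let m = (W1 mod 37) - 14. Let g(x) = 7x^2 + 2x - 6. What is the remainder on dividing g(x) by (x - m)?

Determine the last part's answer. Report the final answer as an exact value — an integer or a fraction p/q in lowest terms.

978

Part I: 35281 is prime, so its only divisors are 1 and 35281; count = 2; answer 2
Part II: W1 = 2; m = -12; remainder = value at the root: 7*(-12)^2 + 2*(-12)^1 - 6 = (1008) + (-24) + (-6) = 978; answer 978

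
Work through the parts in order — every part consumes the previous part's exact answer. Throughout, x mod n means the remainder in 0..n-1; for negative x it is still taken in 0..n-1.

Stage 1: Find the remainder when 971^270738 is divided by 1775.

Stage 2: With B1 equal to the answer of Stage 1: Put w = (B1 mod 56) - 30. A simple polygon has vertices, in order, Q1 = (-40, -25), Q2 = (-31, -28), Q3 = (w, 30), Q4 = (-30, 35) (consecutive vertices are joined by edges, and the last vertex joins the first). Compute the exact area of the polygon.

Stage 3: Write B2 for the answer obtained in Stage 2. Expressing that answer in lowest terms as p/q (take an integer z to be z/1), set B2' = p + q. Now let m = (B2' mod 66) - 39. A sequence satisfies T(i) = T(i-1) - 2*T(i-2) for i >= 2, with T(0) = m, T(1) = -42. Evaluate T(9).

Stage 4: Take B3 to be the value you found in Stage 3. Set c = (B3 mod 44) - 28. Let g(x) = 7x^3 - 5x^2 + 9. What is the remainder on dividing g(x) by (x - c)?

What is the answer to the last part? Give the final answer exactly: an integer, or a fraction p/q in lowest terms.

Stage 1: squarings mod 1775: 971^1=971, 971^2=316, 971^4=456, 971^8=261, 971^16=671, 971^32=1166, 971^64=1681, 971^128=1736, 971^256=1521, 971^512=616, 971^1024=1381, 971^2048=811, 971^4096=971, 971^8192=316, 971^16384=456, 971^32768=261, 971^65536=671, 971^131072=1166, 971^262144=1681; 971^270738 = 971^2 * 971^16 * 971^128 * 971^256 * 971^8192 * 971^262144 = 1386 (mod 1775); answer 1386
Stage 2: B1 = 1386; w = 12; cross terms: (-40*-28 - -31*-25)=345, (-31*30 - 12*-28)=-594, (12*35 - -30*30)=1320, (-30*-25 - -40*35)=2150; twice the area = |3221| = 3221; area = 3221/2; answer 3221/2
Stage 3: B2 = 3221/2; threaded value p + q = 3223; m = 16; T(2) = 1*(-42) - 2*(16) = -74; iterating: T(2)=-74, T(3)=10, T(4)=158, T(5)=138, T(6)=-178, T(7)=-454, T(8)=-98, T(9)=810; answer 810
Stage 4: B3 = 810; c = -10; remainder = value at the root: 7*(-10)^3 - 5*(-10)^2 + 9 = (-7000) + (-500) + (9) = -7491; answer -7491

-7491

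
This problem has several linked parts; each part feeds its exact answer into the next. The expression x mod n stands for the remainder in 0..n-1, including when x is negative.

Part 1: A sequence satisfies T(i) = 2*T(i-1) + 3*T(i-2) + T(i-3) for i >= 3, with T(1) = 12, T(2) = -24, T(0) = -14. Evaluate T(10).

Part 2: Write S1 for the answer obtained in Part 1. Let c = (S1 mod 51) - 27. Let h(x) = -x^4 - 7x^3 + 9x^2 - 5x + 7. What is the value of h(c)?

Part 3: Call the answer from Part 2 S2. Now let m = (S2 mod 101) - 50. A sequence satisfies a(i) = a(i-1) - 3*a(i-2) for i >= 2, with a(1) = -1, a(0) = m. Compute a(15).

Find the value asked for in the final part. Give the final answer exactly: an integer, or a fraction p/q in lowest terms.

131999

Part 1: T(3) = 2*(-24) + 3*(12) + 1*(-14) = -26; iterating: T(3)=-26, T(4)=-112, T(5)=-326, T(6)=-1014, T(7)=-3118, T(8)=-9604, T(9)=-29576, T(10)=-91082; answer -91082
Part 2: S1 = -91082; c = -23; -1*(-23)^4 - 7*(-23)^3 + 9*(-23)^2 - 5*(-23)^1 + 7 = (-279841) + (85169) + (4761) + (115) + (7) = -189789; answer -189789
Part 3: S2 = -189789; m = 41; a(2) = 1*(-1) - 3*(41) = -124; iterating: a(2)=-124, a(3)=-121, a(4)=251, a(5)=614, a(6)=-139, a(7)=-1981, a(8)=-1564, a(9)=4379, a(10)=9071, a(11)=-4066, a(12)=-31279, a(13)=-19081, a(14)=74756, a(15)=131999; answer 131999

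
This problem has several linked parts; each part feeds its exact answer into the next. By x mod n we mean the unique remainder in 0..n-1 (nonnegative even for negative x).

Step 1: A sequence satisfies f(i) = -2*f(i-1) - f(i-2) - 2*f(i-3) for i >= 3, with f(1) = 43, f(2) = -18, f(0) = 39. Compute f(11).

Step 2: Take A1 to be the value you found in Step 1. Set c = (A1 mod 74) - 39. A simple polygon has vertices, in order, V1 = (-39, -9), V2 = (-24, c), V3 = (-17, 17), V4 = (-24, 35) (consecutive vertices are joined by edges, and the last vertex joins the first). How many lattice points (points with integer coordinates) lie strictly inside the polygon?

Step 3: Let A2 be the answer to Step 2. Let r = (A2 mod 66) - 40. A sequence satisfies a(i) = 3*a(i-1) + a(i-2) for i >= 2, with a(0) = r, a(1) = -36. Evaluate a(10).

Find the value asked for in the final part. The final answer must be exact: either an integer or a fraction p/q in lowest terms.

-1671832

Step 1: f(3) = -2*(-18) - 1*(43) - 2*(39) = -85; iterating: f(3)=-85, f(4)=102, f(5)=-83, f(6)=234, f(7)=-589, f(8)=1110, f(9)=-2099, f(10)=4266, f(11)=-8653; answer -8653
Step 2: A1 = -8653; c = -34; cross terms: (-39*-34 - -24*-9)=1110, (-24*17 - -17*-34)=-986, (-17*35 - -24*17)=-187, (-24*-9 - -39*35)=1581; twice the area = |1518| = 1518; area = 759; boundary points = 5 + 1 + 1 + 1 = 8; strictly interior points = area - boundary/2 + 1 = 756; answer 756
Step 3: A2 = 756; r = -10; a(2) = 3*(-36) + 1*(-10) = -118; iterating: a(2)=-118, a(3)=-390, a(4)=-1288, a(5)=-4254, a(6)=-14050, a(7)=-46404, a(8)=-153262, a(9)=-506190, a(10)=-1671832; answer -1671832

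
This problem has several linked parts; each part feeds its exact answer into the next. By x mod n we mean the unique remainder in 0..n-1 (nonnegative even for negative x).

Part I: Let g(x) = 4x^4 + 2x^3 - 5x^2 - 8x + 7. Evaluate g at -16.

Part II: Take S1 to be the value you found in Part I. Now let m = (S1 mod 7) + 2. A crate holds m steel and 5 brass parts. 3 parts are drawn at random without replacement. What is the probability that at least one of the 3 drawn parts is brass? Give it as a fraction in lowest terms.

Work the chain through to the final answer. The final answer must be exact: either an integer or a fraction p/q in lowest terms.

Part I: 4*(-16)^4 + 2*(-16)^3 - 5*(-16)^2 - 8*(-16)^1 + 7 = (262144) + (-8192) + (-1280) + (128) + (7) = 252807; answer 252807
Part II: S1 = 252807; m = 4; total draws C(9,3) = 84; complement C(4,3) = 4; favorable 84 - 4 = 80; P = 20/21; answer 20/21

20/21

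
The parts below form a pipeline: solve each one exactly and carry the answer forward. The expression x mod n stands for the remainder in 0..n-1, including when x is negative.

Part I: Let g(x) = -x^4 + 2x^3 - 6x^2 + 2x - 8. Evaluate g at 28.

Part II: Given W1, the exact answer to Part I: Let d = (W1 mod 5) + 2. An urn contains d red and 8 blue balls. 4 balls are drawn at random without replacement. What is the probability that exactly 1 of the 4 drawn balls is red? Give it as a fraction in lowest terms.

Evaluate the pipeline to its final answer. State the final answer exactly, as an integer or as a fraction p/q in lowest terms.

Part I: -1*(28)^4 + 2*(28)^3 - 6*(28)^2 + 2*(28)^1 - 8 = (-614656) + (43904) + (-4704) + (56) + (-8) = -575408; answer -575408
Part II: W1 = -575408; d = 4; total draws C(12,4) = 495; favorable C(4,1)*C(8,3) = 224; P = 224/495; answer 224/495

224/495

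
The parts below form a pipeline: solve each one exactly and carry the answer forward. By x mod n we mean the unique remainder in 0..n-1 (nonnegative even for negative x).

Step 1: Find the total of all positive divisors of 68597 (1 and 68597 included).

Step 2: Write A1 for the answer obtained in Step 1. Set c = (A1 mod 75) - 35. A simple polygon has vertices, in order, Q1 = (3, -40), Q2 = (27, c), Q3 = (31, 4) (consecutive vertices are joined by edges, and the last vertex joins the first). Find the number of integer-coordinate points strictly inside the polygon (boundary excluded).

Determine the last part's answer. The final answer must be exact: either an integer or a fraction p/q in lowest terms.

212

Step 1: 68597 is prime, so its only divisors are 1 and 68597; sigma = 1 + 68597 = 68598; answer 68598
Step 2: A1 = 68598; c = 13; cross terms: (3*13 - 27*-40)=1119, (27*4 - 31*13)=-295, (31*-40 - 3*4)=-1252; twice the area = |-428| = 428; area = 214; boundary points = 1 + 1 + 4 = 6; strictly interior points = area - boundary/2 + 1 = 212; answer 212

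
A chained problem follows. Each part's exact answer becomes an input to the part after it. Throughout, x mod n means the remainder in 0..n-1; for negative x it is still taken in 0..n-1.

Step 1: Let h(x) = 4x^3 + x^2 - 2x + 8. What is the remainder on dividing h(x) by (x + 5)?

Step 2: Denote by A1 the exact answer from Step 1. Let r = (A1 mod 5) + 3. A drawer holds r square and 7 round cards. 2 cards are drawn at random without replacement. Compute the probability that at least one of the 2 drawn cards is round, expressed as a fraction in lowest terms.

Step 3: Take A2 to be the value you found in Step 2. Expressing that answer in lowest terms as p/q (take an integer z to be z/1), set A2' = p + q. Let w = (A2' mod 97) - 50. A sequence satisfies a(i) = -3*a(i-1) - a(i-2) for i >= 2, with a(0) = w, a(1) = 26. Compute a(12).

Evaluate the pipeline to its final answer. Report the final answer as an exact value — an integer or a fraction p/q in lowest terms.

Step 1: remainder = value at the root: 4*(-5)^3 + 1*(-5)^2 - 2*(-5)^1 + 8 = (-500) + (25) + (10) + (8) = -457; answer -457
Step 2: A1 = -457; r = 6; total draws C(13,2) = 78; complement C(6,2) = 15; favorable 78 - 15 = 63; P = 21/26; answer 21/26
Step 3: A2 = 21/26; threaded value p + q = 47; w = -3; a(2) = -3*(26) - 1*(-3) = -75; iterating: a(2)=-75, a(3)=199, a(4)=-522, a(5)=1367, a(6)=-3579, a(7)=9370, a(8)=-24531, a(9)=64223, a(10)=-168138, a(11)=440191, a(12)=-1152435; answer -1152435

-1152435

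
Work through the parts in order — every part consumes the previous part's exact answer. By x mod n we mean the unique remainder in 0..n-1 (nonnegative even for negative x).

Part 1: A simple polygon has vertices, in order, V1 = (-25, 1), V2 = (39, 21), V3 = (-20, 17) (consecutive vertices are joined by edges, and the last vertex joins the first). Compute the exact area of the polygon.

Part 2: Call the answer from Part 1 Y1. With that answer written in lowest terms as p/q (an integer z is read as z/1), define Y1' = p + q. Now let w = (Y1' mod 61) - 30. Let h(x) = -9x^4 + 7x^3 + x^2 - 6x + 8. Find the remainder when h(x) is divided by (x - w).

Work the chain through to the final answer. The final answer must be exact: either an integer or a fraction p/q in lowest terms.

-10144

Part 1: cross terms: (-25*21 - 39*1)=-564, (39*17 - -20*21)=1083, (-20*1 - -25*17)=405; twice the area = |924| = 924; area = 462; answer 462
Part 2: Y1 = 462; threaded value p + q = 463; w = 6; remainder = value at the root: -9*(6)^4 + 7*(6)^3 + 1*(6)^2 - 6*(6)^1 + 8 = (-11664) + (1512) + (36) + (-36) + (8) = -10144; answer -10144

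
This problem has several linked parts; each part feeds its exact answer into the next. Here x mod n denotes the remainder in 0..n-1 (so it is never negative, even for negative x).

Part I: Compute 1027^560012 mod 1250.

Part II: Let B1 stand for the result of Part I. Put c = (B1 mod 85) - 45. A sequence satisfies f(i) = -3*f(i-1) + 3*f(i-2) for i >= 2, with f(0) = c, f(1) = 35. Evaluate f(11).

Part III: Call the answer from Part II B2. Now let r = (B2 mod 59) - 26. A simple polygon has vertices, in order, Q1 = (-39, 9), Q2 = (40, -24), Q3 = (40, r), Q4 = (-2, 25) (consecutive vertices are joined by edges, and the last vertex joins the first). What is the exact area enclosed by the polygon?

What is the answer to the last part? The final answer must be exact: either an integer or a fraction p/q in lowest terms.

Part I: squarings mod 1250: 1027^1=1027, 1027^2=979, 1027^4=941, 1027^8=481, 1027^16=111, 1027^32=1071, 1027^64=791, 1027^128=681, 1027^256=11, 1027^512=121, 1027^1024=891, 1027^2048=131, 1027^4096=911, 1027^8192=1171, 1027^16384=1241, 1027^32768=81, 1027^65536=311, 1027^131072=471, 1027^262144=591, 1027^524288=531; 1027^560012 = 1027^4 * 1027^8 * 1027^128 * 1027^256 * 1027^512 * 1027^2048 * 1027^32768 * 1027^524288 = 121 (mod 1250); answer 121
Part II: B1 = 121; c = -9; f(2) = -3*(35) + 3*(-9) = -132; iterating: f(2)=-132, f(3)=501, f(4)=-1899, f(5)=7200, f(6)=-27297, f(7)=103491, f(8)=-392364, f(9)=1487565, f(10)=-5639787, f(11)=21382056; answer 21382056
Part III: B2 = 21382056; r = 17; cross terms: (-39*-24 - 40*9)=576, (40*17 - 40*-24)=1640, (40*25 - -2*17)=1034, (-2*9 - -39*25)=957; twice the area = |4207| = 4207; area = 4207/2; answer 4207/2

4207/2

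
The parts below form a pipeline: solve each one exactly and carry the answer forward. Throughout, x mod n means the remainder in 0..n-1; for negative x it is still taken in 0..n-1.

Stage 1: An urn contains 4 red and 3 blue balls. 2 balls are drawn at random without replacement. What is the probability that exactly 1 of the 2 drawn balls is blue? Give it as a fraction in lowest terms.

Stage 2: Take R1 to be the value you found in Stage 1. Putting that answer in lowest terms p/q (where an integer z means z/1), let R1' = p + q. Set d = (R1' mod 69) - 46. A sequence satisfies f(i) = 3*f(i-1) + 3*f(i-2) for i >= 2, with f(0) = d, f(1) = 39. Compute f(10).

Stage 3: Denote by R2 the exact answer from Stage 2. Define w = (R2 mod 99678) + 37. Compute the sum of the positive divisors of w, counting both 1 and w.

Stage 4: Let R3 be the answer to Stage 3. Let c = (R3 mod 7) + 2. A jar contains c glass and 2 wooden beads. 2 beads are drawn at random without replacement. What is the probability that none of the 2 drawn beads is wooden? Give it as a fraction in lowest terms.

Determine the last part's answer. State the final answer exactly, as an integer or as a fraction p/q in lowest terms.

Stage 1: total draws C(7,2) = 21; favorable C(3,1)*C(4,1) = 12; P = 4/7; answer 4/7
Stage 2: R1 = 4/7; threaded value p + q = 11; d = -35; f(2) = 3*(39) + 3*(-35) = 12; iterating: f(2)=12, f(3)=153, f(4)=495, f(5)=1944, f(6)=7317, f(7)=27783, f(8)=105300, f(9)=399249, f(10)=1513647; answer 1513647
Stage 3: R2 = 1513647; w = 18514; 18514 = 2 * 9257; sigma = (1 + 2) * (1 + 9257) = 3 * 9258 = 27774; answer 27774
Stage 4: R3 = 27774; c = 7; total draws C(9,2) = 36; favorable C(7,2) = 21; P = 7/12; answer 7/12

7/12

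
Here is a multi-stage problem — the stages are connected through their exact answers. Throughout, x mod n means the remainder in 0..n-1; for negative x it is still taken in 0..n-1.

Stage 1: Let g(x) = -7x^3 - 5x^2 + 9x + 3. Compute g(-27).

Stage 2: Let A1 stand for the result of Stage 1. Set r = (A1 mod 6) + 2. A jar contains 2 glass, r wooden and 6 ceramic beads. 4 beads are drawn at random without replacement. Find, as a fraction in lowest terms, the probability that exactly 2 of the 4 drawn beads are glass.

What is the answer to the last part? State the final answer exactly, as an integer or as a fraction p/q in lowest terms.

2/15

Stage 1: -7*(-27)^3 - 5*(-27)^2 + 9*(-27)^1 + 3 = (137781) + (-3645) + (-243) + (3) = 133896; answer 133896
Stage 2: A1 = 133896; r = 2; total draws C(10,4) = 210; favorable C(2,2)*C(8,2) = 28; P = 2/15; answer 2/15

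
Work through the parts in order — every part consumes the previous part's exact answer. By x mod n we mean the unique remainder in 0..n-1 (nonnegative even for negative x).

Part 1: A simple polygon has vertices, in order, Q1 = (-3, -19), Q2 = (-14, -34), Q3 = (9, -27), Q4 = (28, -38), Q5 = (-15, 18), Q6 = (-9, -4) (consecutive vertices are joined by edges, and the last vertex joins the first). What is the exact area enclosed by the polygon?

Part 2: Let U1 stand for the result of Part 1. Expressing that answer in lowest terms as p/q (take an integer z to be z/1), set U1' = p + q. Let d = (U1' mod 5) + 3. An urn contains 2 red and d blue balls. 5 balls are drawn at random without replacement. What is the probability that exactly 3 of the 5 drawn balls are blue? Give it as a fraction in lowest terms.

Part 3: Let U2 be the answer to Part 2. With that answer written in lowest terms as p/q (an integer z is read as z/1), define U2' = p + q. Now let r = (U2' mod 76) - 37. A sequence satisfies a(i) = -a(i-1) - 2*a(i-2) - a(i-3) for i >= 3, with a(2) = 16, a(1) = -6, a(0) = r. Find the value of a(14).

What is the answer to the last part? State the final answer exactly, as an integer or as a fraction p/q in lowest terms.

336

Part 1: cross terms: (-3*-34 - -14*-19)=-164, (-14*-27 - 9*-34)=684, (9*-38 - 28*-27)=414, (28*18 - -15*-38)=-66, (-15*-4 - -9*18)=222, (-9*-19 - -3*-4)=159; twice the area = |1249| = 1249; area = 1249/2; answer 1249/2
Part 2: U1 = 1249/2; threaded value p + q = 1251; d = 4; total draws C(6,5) = 6; favorable C(4,3)*C(2,2) = 4; P = 2/3; answer 2/3
Part 3: U2 = 2/3; threaded value p + q = 5; r = -32; a(3) = -1*(16) - 2*(-6) - 1*(-32) = 28; iterating: a(3)=28, a(4)=-54, a(5)=-18, a(6)=98, a(7)=-8, a(8)=-170, a(9)=88, a(10)=260, a(11)=-266, a(12)=-342, a(13)=614, a(14)=336; answer 336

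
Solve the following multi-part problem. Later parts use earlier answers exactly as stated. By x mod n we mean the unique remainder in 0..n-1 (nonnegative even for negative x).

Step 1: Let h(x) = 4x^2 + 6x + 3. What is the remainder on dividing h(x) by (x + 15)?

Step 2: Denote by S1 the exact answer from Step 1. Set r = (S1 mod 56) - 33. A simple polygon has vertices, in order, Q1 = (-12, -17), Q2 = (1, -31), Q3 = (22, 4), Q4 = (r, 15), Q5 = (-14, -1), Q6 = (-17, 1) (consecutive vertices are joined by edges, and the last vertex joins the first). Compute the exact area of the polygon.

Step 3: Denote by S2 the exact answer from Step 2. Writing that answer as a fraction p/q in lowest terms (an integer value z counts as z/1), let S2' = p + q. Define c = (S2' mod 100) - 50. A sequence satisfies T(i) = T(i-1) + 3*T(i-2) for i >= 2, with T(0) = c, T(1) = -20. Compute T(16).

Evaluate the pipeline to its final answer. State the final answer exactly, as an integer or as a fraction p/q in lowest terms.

Step 1: remainder = value at the root: 4*(-15)^2 + 6*(-15)^1 + 3 = (900) + (-90) + (3) = 813; answer 813
Step 2: S1 = 813; r = -4; cross terms: (-12*-31 - 1*-17)=389, (1*4 - 22*-31)=686, (22*15 - -4*4)=346, (-4*-1 - -14*15)=214, (-14*1 - -17*-1)=-31, (-17*-17 - -12*1)=301; twice the area = |1905| = 1905; area = 1905/2; answer 1905/2
Step 3: S2 = 1905/2; threaded value p + q = 1907; c = -43; T(2) = 1*(-20) + 3*(-43) = -149; iterating: T(2)=-149, T(3)=-209, T(4)=-656, T(5)=-1283, T(6)=-3251, T(7)=-7100, T(8)=-16853, T(9)=-38153, T(10)=-88712, T(11)=-203171, T(12)=-469307, T(13)=-1078820, T(14)=-2486741, T(15)=-5723201, T(16)=-13183424; answer -13183424

-13183424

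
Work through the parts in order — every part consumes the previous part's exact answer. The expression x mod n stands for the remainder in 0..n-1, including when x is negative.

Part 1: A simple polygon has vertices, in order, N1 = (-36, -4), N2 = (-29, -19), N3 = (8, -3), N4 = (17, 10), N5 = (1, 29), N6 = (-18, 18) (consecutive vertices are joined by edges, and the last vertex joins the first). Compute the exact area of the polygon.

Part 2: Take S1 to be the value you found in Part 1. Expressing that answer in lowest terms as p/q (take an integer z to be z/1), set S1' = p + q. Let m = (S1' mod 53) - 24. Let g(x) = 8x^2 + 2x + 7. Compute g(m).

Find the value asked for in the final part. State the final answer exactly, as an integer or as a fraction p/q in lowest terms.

673

Part 1: cross terms: (-36*-19 - -29*-4)=568, (-29*-3 - 8*-19)=239, (8*10 - 17*-3)=131, (17*29 - 1*10)=483, (1*18 - -18*29)=540, (-18*-4 - -36*18)=720; twice the area = |2681| = 2681; area = 2681/2; answer 2681/2
Part 2: S1 = 2681/2; threaded value p + q = 2683; m = 9; 8*(9)^2 + 2*(9)^1 + 7 = (648) + (18) + (7) = 673; answer 673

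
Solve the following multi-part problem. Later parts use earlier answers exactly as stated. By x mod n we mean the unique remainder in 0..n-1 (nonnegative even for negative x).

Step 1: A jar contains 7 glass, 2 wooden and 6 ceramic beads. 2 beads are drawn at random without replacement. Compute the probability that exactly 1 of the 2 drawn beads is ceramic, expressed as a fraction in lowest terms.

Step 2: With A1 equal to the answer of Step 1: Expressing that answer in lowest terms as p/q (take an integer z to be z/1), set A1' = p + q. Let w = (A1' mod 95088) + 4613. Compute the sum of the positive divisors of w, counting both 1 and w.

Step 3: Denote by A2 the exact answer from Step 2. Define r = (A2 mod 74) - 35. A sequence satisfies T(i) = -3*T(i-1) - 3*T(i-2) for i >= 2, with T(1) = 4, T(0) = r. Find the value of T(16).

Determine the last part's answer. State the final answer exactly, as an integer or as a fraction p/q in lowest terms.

Step 1: total draws C(15,2) = 105; favorable C(6,1)*C(9,1) = 54; P = 18/35; answer 18/35
Step 2: A1 = 18/35; threaded value p + q = 53; w = 4666; 4666 = 2 * 2333; sigma = (1 + 2) * (1 + 2333) = 3 * 2334 = 7002; answer 7002
Step 3: A2 = 7002; r = 11; T(2) = -3*(4) - 3*(11) = -45; iterating: T(2)=-45, T(3)=123, T(4)=-234, T(5)=333, T(6)=-297, T(7)=-108, T(8)=1215, T(9)=-3321, T(10)=6318, T(11)=-8991, T(12)=8019, T(13)=2916, T(14)=-32805, T(15)=89667, T(16)=-170586; answer -170586

-170586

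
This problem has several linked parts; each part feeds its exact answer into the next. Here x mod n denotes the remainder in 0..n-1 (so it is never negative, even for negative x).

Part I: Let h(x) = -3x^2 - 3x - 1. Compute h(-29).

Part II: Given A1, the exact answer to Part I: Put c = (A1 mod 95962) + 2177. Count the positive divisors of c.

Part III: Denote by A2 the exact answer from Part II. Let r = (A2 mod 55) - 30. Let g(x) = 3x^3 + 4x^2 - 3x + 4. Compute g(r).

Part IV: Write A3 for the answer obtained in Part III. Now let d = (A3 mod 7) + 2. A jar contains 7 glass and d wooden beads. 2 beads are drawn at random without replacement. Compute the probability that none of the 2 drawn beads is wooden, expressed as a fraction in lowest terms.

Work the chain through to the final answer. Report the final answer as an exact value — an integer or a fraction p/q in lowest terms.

Part I: -3*(-29)^2 - 3*(-29)^1 - 1 = (-2523) + (87) + (-1) = -2437; answer -2437
Part II: A1 = -2437; c = 95702; 95702 = 2 * 109 * 439; number of divisors = (1+1) * (1+1) * (1+1) = 8; answer 8
Part III: A2 = 8; r = -22; 3*(-22)^3 + 4*(-22)^2 - 3*(-22)^1 + 4 = (-31944) + (1936) + (66) + (4) = -29938; answer -29938
Part IV: A3 = -29938; d = 3; total draws C(10,2) = 45; favorable C(7,2) = 21; P = 7/15; answer 7/15

7/15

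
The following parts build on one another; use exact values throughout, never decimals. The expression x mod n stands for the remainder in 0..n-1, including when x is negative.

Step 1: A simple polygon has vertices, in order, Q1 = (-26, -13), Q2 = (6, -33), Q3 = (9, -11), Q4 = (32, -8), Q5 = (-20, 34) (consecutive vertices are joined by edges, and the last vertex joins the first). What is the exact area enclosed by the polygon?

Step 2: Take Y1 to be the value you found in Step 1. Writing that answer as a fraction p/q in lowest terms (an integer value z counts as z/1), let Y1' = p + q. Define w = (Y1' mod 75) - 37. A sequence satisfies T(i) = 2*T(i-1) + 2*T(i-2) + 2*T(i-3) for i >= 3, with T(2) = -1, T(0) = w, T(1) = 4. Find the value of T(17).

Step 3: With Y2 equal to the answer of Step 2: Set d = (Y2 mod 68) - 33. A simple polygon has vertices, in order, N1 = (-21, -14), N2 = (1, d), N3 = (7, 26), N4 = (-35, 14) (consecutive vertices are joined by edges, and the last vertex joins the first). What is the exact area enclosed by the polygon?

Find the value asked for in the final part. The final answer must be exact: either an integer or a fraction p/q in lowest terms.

Step 1: cross terms: (-26*-33 - 6*-13)=936, (6*-11 - 9*-33)=231, (9*-8 - 32*-11)=280, (32*34 - -20*-8)=928, (-20*-13 - -26*34)=1144; twice the area = |3519| = 3519; area = 3519/2; answer 3519/2
Step 2: Y1 = 3519/2; threaded value p + q = 3521; w = 34; T(3) = 2*(-1) + 2*(4) + 2*(34) = 74; iterating: T(3)=74, T(4)=154, T(5)=454, T(6)=1364, T(7)=3944, T(8)=11524, T(9)=33664, T(10)=98264, T(11)=286904, T(12)=837664, T(13)=2445664, T(14)=7140464, T(15)=20847584, T(16)=60867424, T(17)=177710944; answer 177710944
Step 3: Y2 = 177710944; d = -17; cross terms: (-21*-17 - 1*-14)=371, (1*26 - 7*-17)=145, (7*14 - -35*26)=1008, (-35*-14 - -21*14)=784; twice the area = |2308| = 2308; area = 1154; answer 1154

1154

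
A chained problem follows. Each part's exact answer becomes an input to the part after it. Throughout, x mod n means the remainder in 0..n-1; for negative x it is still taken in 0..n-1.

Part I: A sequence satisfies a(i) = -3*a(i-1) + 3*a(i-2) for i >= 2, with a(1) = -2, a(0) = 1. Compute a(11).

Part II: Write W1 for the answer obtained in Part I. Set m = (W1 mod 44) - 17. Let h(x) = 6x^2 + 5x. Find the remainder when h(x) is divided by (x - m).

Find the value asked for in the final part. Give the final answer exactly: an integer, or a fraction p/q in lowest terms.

4186

Part I: a(2) = -3*(-2) + 3*(1) = 9; iterating: a(2)=9, a(3)=-33, a(4)=126, a(5)=-477, a(6)=1809, a(7)=-6858, a(8)=26001, a(9)=-98577, a(10)=373734, a(11)=-1416933; answer -1416933
Part II: W1 = -1416933; m = 26; remainder = value at the root: 6*(26)^2 + 5*(26)^1 = (4056) + (130) = 4186; answer 4186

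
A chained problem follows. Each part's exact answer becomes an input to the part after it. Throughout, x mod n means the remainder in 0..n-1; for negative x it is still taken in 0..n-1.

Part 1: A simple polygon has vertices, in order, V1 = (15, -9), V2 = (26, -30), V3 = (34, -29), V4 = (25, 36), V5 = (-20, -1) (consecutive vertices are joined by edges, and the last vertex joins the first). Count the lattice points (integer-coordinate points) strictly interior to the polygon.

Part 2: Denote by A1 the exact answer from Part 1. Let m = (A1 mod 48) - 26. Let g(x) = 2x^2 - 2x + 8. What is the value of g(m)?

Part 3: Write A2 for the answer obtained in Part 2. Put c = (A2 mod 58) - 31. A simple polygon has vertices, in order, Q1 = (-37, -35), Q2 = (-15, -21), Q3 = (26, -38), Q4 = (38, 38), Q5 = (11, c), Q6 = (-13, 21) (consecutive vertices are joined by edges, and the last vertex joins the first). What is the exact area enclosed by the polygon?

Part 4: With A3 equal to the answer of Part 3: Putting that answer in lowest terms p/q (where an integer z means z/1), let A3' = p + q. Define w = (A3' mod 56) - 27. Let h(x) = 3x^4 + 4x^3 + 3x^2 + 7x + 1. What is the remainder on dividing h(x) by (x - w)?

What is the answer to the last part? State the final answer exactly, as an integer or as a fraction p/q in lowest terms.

95070

Part 1: cross terms: (15*-30 - 26*-9)=-216, (26*-29 - 34*-30)=266, (34*36 - 25*-29)=1949, (25*-1 - -20*36)=695, (-20*-9 - 15*-1)=195; twice the area = |2889| = 2889; area = 2889/2; boundary points = 1 + 1 + 1 + 1 + 1 = 5; strictly interior points = area - boundary/2 + 1 = 1443; answer 1443
Part 2: A1 = 1443; m = -23; 2*(-23)^2 - 2*(-23)^1 + 8 = (1058) + (46) + (8) = 1112; answer 1112
Part 3: A2 = 1112; c = -21; cross terms: (-37*-21 - -15*-35)=252, (-15*-38 - 26*-21)=1116, (26*38 - 38*-38)=2432, (38*-21 - 11*38)=-1216, (11*21 - -13*-21)=-42, (-13*-35 - -37*21)=1232; twice the area = |3774| = 3774; area = 1887; answer 1887
Part 4: A3 = 1887; threaded value p + q = 1888; w = 13; remainder = value at the root: 3*(13)^4 + 4*(13)^3 + 3*(13)^2 + 7*(13)^1 + 1 = (85683) + (8788) + (507) + (91) + (1) = 95070; answer 95070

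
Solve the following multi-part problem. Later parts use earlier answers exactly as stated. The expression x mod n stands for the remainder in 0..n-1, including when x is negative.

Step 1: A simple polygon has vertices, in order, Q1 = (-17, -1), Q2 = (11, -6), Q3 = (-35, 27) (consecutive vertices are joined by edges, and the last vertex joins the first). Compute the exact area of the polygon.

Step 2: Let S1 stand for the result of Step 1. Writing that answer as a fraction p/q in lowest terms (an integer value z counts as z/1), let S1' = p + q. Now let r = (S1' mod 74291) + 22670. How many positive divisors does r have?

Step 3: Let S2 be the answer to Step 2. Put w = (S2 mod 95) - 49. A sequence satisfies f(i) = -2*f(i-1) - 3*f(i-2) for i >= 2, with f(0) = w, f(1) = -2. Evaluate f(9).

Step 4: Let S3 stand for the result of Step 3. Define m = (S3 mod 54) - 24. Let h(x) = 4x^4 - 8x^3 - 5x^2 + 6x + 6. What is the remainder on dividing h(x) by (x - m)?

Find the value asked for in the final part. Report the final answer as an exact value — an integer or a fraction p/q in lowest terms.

228198

Step 1: cross terms: (-17*-6 - 11*-1)=113, (11*27 - -35*-6)=87, (-35*-1 - -17*27)=494; twice the area = |694| = 694; area = 347; answer 347
Step 2: S1 = 347; threaded value p + q = 348; r = 23018; 23018 = 2 * 17 * 677; number of divisors = (1+1) * (1+1) * (1+1) = 8; answer 8
Step 3: S2 = 8; w = -41; f(2) = -2*(-2) - 3*(-41) = 127; iterating: f(2)=127, f(3)=-248, f(4)=115, f(5)=514, f(6)=-1373, f(7)=1204, f(8)=1711, f(9)=-7034; answer -7034
Step 4: S3 = -7034; m = 16; remainder = value at the root: 4*(16)^4 - 8*(16)^3 - 5*(16)^2 + 6*(16)^1 + 6 = (262144) + (-32768) + (-1280) + (96) + (6) = 228198; answer 228198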